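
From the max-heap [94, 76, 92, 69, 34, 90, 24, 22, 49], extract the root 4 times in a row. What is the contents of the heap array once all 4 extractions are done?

extract-max #1 returns 94:
  remove root 94; move last element 49 to root → [49, 76, 92, 69, 34, 90, 24, 22]
  49 vs larger child 92 at index 2, swap → [92, 76, 49, 69, 34, 90, 24, 22]
  49 vs larger child 90 at index 5, swap → [92, 76, 90, 69, 34, 49, 24, 22]
extract-max #2 returns 92:
  remove root 92; move last element 22 to root → [22, 76, 90, 69, 34, 49, 24]
  22 vs larger child 90 at index 2, swap → [90, 76, 22, 69, 34, 49, 24]
  22 vs larger child 49 at index 5, swap → [90, 76, 49, 69, 34, 22, 24]
extract-max #3 returns 90:
  remove root 90; move last element 24 to root → [24, 76, 49, 69, 34, 22]
  24 vs larger child 76 at index 1, swap → [76, 24, 49, 69, 34, 22]
  24 vs larger child 69 at index 3, swap → [76, 69, 49, 24, 34, 22]
extract-max #4 returns 76:
  remove root 76; move last element 22 to root → [22, 69, 49, 24, 34]
  22 vs larger child 69 at index 1, swap → [69, 22, 49, 24, 34]
  22 vs larger child 34 at index 4, swap → [69, 34, 49, 24, 22]

[69, 34, 49, 24, 22]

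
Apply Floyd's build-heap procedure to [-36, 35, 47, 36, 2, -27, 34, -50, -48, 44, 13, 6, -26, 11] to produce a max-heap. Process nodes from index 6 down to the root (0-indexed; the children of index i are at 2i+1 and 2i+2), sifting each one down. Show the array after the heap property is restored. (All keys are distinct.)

[47, 44, 34, 36, 35, 6, 11, -50, -48, 2, 13, -27, -26, -36]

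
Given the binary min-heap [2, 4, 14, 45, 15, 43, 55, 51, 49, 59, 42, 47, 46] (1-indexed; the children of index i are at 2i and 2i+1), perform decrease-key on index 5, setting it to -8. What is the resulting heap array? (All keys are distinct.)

[-8, 2, 14, 45, 4, 43, 55, 51, 49, 59, 42, 47, 46]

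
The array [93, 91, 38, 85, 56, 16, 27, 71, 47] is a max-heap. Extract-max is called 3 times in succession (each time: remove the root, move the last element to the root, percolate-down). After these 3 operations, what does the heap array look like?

[71, 56, 38, 47, 27, 16]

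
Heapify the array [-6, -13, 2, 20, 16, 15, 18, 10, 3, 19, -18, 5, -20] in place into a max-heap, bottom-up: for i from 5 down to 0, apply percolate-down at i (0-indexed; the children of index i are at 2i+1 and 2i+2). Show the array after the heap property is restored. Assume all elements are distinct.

[20, 19, 18, 10, 16, 15, 2, -13, 3, -6, -18, 5, -20]

sift down from index 5: already satisfies heap property
sift down from index 4:
  16 vs larger child 19 at index 9, swap → [-6, -13, 2, 20, 19, 15, 18, 10, 3, 16, -18, 5, -20]
sift down from index 3: already satisfies heap property
sift down from index 2:
  2 vs larger child 18 at index 6, swap → [-6, -13, 18, 20, 19, 15, 2, 10, 3, 16, -18, 5, -20]
sift down from index 1:
  -13 vs larger child 20 at index 3, swap → [-6, 20, 18, -13, 19, 15, 2, 10, 3, 16, -18, 5, -20]
  -13 vs larger child 10 at index 7, swap → [-6, 20, 18, 10, 19, 15, 2, -13, 3, 16, -18, 5, -20]
sift down from index 0:
  -6 vs larger child 20 at index 1, swap → [20, -6, 18, 10, 19, 15, 2, -13, 3, 16, -18, 5, -20]
  -6 vs larger child 19 at index 4, swap → [20, 19, 18, 10, -6, 15, 2, -13, 3, 16, -18, 5, -20]
  -6 vs larger child 16 at index 9, swap → [20, 19, 18, 10, 16, 15, 2, -13, 3, -6, -18, 5, -20]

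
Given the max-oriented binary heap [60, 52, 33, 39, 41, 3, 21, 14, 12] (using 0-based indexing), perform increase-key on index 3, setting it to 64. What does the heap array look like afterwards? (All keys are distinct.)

set index 3 from 39 to 64 → [60, 52, 33, 64, 41, 3, 21, 14, 12]
64 > parent 52 at index 1, swap → [60, 64, 33, 52, 41, 3, 21, 14, 12]
64 > parent 60 at index 0, swap → [64, 60, 33, 52, 41, 3, 21, 14, 12]

[64, 60, 33, 52, 41, 3, 21, 14, 12]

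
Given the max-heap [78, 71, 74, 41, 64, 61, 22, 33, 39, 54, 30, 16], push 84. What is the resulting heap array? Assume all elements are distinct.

[84, 71, 78, 41, 64, 74, 22, 33, 39, 54, 30, 16, 61]

append 84 at index 12 → [78, 71, 74, 41, 64, 61, 22, 33, 39, 54, 30, 16, 84]
84 > parent 61 at index 5, swap → [78, 71, 74, 41, 64, 84, 22, 33, 39, 54, 30, 16, 61]
84 > parent 74 at index 2, swap → [78, 71, 84, 41, 64, 74, 22, 33, 39, 54, 30, 16, 61]
84 > parent 78 at index 0, swap → [84, 71, 78, 41, 64, 74, 22, 33, 39, 54, 30, 16, 61]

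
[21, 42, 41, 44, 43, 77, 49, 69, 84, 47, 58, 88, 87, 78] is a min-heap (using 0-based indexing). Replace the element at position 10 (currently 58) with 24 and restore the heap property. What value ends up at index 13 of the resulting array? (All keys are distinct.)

78

set index 10 from 58 to 24 → [21, 42, 41, 44, 43, 77, 49, 69, 84, 47, 24, 88, 87, 78]
24 < parent 43 at index 4, swap → [21, 42, 41, 44, 24, 77, 49, 69, 84, 47, 43, 88, 87, 78]
24 < parent 42 at index 1, swap → [21, 24, 41, 44, 42, 77, 49, 69, 84, 47, 43, 88, 87, 78]
resulting array: [21, 24, 41, 44, 42, 77, 49, 69, 84, 47, 43, 88, 87, 78]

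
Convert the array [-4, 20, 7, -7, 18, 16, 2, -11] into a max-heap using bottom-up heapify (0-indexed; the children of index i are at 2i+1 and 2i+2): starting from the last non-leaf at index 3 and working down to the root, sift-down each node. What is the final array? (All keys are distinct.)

sift down from index 3: already satisfies heap property
sift down from index 2:
  7 vs larger child 16 at index 5, swap → [-4, 20, 16, -7, 18, 7, 2, -11]
sift down from index 1: already satisfies heap property
sift down from index 0:
  -4 vs larger child 20 at index 1, swap → [20, -4, 16, -7, 18, 7, 2, -11]
  -4 vs larger child 18 at index 4, swap → [20, 18, 16, -7, -4, 7, 2, -11]

[20, 18, 16, -7, -4, 7, 2, -11]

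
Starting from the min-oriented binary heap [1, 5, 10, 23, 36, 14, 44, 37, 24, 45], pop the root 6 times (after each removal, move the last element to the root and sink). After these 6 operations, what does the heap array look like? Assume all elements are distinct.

[36, 44, 37, 45]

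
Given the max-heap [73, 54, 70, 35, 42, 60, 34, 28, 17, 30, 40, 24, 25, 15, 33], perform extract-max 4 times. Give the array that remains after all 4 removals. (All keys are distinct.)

[42, 40, 34, 35, 30, 33, 15, 28, 17, 24, 25]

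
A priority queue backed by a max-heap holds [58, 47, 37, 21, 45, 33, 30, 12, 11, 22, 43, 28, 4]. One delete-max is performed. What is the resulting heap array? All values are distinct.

remove root 58; move last element 4 to root → [4, 47, 37, 21, 45, 33, 30, 12, 11, 22, 43, 28]
4 vs larger child 47 at index 1, swap → [47, 4, 37, 21, 45, 33, 30, 12, 11, 22, 43, 28]
4 vs larger child 45 at index 4, swap → [47, 45, 37, 21, 4, 33, 30, 12, 11, 22, 43, 28]
4 vs larger child 43 at index 10, swap → [47, 45, 37, 21, 43, 33, 30, 12, 11, 22, 4, 28]

[47, 45, 37, 21, 43, 33, 30, 12, 11, 22, 4, 28]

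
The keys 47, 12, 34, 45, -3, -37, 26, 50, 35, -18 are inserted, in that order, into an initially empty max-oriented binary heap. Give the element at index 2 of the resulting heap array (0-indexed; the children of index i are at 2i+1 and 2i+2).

34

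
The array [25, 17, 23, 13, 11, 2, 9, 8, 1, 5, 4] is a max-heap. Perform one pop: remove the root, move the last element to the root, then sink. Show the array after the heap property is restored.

remove root 25; move last element 4 to root → [4, 17, 23, 13, 11, 2, 9, 8, 1, 5]
4 vs larger child 23 at index 2, swap → [23, 17, 4, 13, 11, 2, 9, 8, 1, 5]
4 vs larger child 9 at index 6, swap → [23, 17, 9, 13, 11, 2, 4, 8, 1, 5]

[23, 17, 9, 13, 11, 2, 4, 8, 1, 5]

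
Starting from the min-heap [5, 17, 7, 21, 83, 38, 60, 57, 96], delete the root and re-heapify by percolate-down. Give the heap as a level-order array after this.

remove root 5; move last element 96 to root → [96, 17, 7, 21, 83, 38, 60, 57]
96 vs smaller child 7 at index 2, swap → [7, 17, 96, 21, 83, 38, 60, 57]
96 vs smaller child 38 at index 5, swap → [7, 17, 38, 21, 83, 96, 60, 57]

[7, 17, 38, 21, 83, 96, 60, 57]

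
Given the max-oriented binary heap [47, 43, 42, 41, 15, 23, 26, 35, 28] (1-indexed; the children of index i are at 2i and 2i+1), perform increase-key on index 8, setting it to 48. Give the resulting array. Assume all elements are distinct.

[48, 47, 42, 43, 15, 23, 26, 41, 28]

set index 8 from 35 to 48 → [47, 43, 42, 41, 15, 23, 26, 48, 28]
48 > parent 41 at index 4, swap → [47, 43, 42, 48, 15, 23, 26, 41, 28]
48 > parent 43 at index 2, swap → [47, 48, 42, 43, 15, 23, 26, 41, 28]
48 > parent 47 at index 1, swap → [48, 47, 42, 43, 15, 23, 26, 41, 28]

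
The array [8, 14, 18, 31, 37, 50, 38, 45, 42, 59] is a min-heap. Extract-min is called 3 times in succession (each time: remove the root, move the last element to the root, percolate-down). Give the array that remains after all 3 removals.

[31, 37, 38, 42, 45, 50, 59]

extract-min #1 returns 8:
  remove root 8; move last element 59 to root → [59, 14, 18, 31, 37, 50, 38, 45, 42]
  59 vs smaller child 14 at index 1, swap → [14, 59, 18, 31, 37, 50, 38, 45, 42]
  59 vs smaller child 31 at index 3, swap → [14, 31, 18, 59, 37, 50, 38, 45, 42]
  59 vs smaller child 42 at index 8, swap → [14, 31, 18, 42, 37, 50, 38, 45, 59]
extract-min #2 returns 14:
  remove root 14; move last element 59 to root → [59, 31, 18, 42, 37, 50, 38, 45]
  59 vs smaller child 18 at index 2, swap → [18, 31, 59, 42, 37, 50, 38, 45]
  59 vs smaller child 38 at index 6, swap → [18, 31, 38, 42, 37, 50, 59, 45]
extract-min #3 returns 18:
  remove root 18; move last element 45 to root → [45, 31, 38, 42, 37, 50, 59]
  45 vs smaller child 31 at index 1, swap → [31, 45, 38, 42, 37, 50, 59]
  45 vs smaller child 37 at index 4, swap → [31, 37, 38, 42, 45, 50, 59]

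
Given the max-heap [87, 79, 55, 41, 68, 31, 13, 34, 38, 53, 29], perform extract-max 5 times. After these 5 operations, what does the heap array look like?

[41, 34, 38, 13, 29, 31]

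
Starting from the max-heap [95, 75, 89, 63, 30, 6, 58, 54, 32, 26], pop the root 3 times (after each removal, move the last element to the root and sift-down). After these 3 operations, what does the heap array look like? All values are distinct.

[63, 54, 58, 32, 30, 6, 26]

extract-max #1 returns 95:
  remove root 95; move last element 26 to root → [26, 75, 89, 63, 30, 6, 58, 54, 32]
  26 vs larger child 89 at index 2, swap → [89, 75, 26, 63, 30, 6, 58, 54, 32]
  26 vs larger child 58 at index 6, swap → [89, 75, 58, 63, 30, 6, 26, 54, 32]
extract-max #2 returns 89:
  remove root 89; move last element 32 to root → [32, 75, 58, 63, 30, 6, 26, 54]
  32 vs larger child 75 at index 1, swap → [75, 32, 58, 63, 30, 6, 26, 54]
  32 vs larger child 63 at index 3, swap → [75, 63, 58, 32, 30, 6, 26, 54]
  32 vs only child 54 at index 7, swap → [75, 63, 58, 54, 30, 6, 26, 32]
extract-max #3 returns 75:
  remove root 75; move last element 32 to root → [32, 63, 58, 54, 30, 6, 26]
  32 vs larger child 63 at index 1, swap → [63, 32, 58, 54, 30, 6, 26]
  32 vs larger child 54 at index 3, swap → [63, 54, 58, 32, 30, 6, 26]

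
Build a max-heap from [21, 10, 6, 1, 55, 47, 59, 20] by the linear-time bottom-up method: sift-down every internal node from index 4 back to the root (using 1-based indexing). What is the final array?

[59, 55, 47, 20, 10, 21, 6, 1]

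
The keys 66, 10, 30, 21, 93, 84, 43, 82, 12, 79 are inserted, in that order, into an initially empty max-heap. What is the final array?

[93, 82, 84, 66, 79, 30, 43, 10, 12, 21]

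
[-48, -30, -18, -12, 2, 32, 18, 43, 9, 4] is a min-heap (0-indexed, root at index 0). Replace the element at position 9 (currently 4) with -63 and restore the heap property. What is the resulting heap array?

set index 9 from 4 to -63 → [-48, -30, -18, -12, 2, 32, 18, 43, 9, -63]
-63 < parent 2 at index 4, swap → [-48, -30, -18, -12, -63, 32, 18, 43, 9, 2]
-63 < parent -30 at index 1, swap → [-48, -63, -18, -12, -30, 32, 18, 43, 9, 2]
-63 < parent -48 at index 0, swap → [-63, -48, -18, -12, -30, 32, 18, 43, 9, 2]

[-63, -48, -18, -12, -30, 32, 18, 43, 9, 2]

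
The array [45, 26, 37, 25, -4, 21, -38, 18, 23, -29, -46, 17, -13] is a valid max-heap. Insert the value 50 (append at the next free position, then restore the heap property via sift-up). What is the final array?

append 50 at index 13 → [45, 26, 37, 25, -4, 21, -38, 18, 23, -29, -46, 17, -13, 50]
50 > parent -38 at index 6, swap → [45, 26, 37, 25, -4, 21, 50, 18, 23, -29, -46, 17, -13, -38]
50 > parent 37 at index 2, swap → [45, 26, 50, 25, -4, 21, 37, 18, 23, -29, -46, 17, -13, -38]
50 > parent 45 at index 0, swap → [50, 26, 45, 25, -4, 21, 37, 18, 23, -29, -46, 17, -13, -38]

[50, 26, 45, 25, -4, 21, 37, 18, 23, -29, -46, 17, -13, -38]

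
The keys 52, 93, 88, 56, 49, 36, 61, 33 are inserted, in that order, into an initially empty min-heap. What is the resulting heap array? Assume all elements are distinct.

Insert 52:
  append 52 at index 0 → [52] (no swap needed)
Insert 93:
  append 93 at index 1 → [52, 93] (no swap needed)
Insert 88:
  append 88 at index 2 → [52, 93, 88] (no swap needed)
Insert 56:
  append 56 at index 3 → [52, 93, 88, 56]
  56 < parent 93 at index 1, swap → [52, 56, 88, 93]
Insert 49:
  append 49 at index 4 → [52, 56, 88, 93, 49]
  49 < parent 56 at index 1, swap → [52, 49, 88, 93, 56]
  49 < parent 52 at index 0, swap → [49, 52, 88, 93, 56]
Insert 36:
  append 36 at index 5 → [49, 52, 88, 93, 56, 36]
  36 < parent 88 at index 2, swap → [49, 52, 36, 93, 56, 88]
  36 < parent 49 at index 0, swap → [36, 52, 49, 93, 56, 88]
Insert 61:
  append 61 at index 6 → [36, 52, 49, 93, 56, 88, 61] (no swap needed)
Insert 33:
  append 33 at index 7 → [36, 52, 49, 93, 56, 88, 61, 33]
  33 < parent 93 at index 3, swap → [36, 52, 49, 33, 56, 88, 61, 93]
  33 < parent 52 at index 1, swap → [36, 33, 49, 52, 56, 88, 61, 93]
  33 < parent 36 at index 0, swap → [33, 36, 49, 52, 56, 88, 61, 93]

[33, 36, 49, 52, 56, 88, 61, 93]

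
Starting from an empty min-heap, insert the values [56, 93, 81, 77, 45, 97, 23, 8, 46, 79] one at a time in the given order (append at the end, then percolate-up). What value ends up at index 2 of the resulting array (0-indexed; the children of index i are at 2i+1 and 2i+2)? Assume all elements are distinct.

Insert 56:
  append 56 at index 0 → [56] (no swap needed)
Insert 93:
  append 93 at index 1 → [56, 93] (no swap needed)
Insert 81:
  append 81 at index 2 → [56, 93, 81] (no swap needed)
Insert 77:
  append 77 at index 3 → [56, 93, 81, 77]
  77 < parent 93 at index 1, swap → [56, 77, 81, 93]
Insert 45:
  append 45 at index 4 → [56, 77, 81, 93, 45]
  45 < parent 77 at index 1, swap → [56, 45, 81, 93, 77]
  45 < parent 56 at index 0, swap → [45, 56, 81, 93, 77]
Insert 97:
  append 97 at index 5 → [45, 56, 81, 93, 77, 97] (no swap needed)
Insert 23:
  append 23 at index 6 → [45, 56, 81, 93, 77, 97, 23]
  23 < parent 81 at index 2, swap → [45, 56, 23, 93, 77, 97, 81]
  23 < parent 45 at index 0, swap → [23, 56, 45, 93, 77, 97, 81]
Insert 8:
  append 8 at index 7 → [23, 56, 45, 93, 77, 97, 81, 8]
  8 < parent 93 at index 3, swap → [23, 56, 45, 8, 77, 97, 81, 93]
  8 < parent 56 at index 1, swap → [23, 8, 45, 56, 77, 97, 81, 93]
  8 < parent 23 at index 0, swap → [8, 23, 45, 56, 77, 97, 81, 93]
Insert 46:
  append 46 at index 8 → [8, 23, 45, 56, 77, 97, 81, 93, 46]
  46 < parent 56 at index 3, swap → [8, 23, 45, 46, 77, 97, 81, 93, 56]
Insert 79:
  append 79 at index 9 → [8, 23, 45, 46, 77, 97, 81, 93, 56, 79] (no swap needed)
resulting array: [8, 23, 45, 46, 77, 97, 81, 93, 56, 79]

45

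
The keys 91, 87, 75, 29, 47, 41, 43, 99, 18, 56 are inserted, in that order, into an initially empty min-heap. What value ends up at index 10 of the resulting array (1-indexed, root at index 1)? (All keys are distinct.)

75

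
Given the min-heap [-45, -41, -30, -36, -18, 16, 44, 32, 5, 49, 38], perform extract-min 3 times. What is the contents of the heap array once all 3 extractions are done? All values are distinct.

[-30, -18, 16, 5, 49, 38, 44, 32]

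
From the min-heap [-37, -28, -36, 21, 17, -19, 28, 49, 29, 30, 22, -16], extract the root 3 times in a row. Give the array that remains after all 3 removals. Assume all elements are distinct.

[-19, 17, -16, 21, 22, 30, 28, 49, 29]

extract-min #1 returns -37:
  remove root -37; move last element -16 to root → [-16, -28, -36, 21, 17, -19, 28, 49, 29, 30, 22]
  -16 vs smaller child -36 at index 2, swap → [-36, -28, -16, 21, 17, -19, 28, 49, 29, 30, 22]
  -16 vs smaller child -19 at index 5, swap → [-36, -28, -19, 21, 17, -16, 28, 49, 29, 30, 22]
extract-min #2 returns -36:
  remove root -36; move last element 22 to root → [22, -28, -19, 21, 17, -16, 28, 49, 29, 30]
  22 vs smaller child -28 at index 1, swap → [-28, 22, -19, 21, 17, -16, 28, 49, 29, 30]
  22 vs smaller child 17 at index 4, swap → [-28, 17, -19, 21, 22, -16, 28, 49, 29, 30]
extract-min #3 returns -28:
  remove root -28; move last element 30 to root → [30, 17, -19, 21, 22, -16, 28, 49, 29]
  30 vs smaller child -19 at index 2, swap → [-19, 17, 30, 21, 22, -16, 28, 49, 29]
  30 vs smaller child -16 at index 5, swap → [-19, 17, -16, 21, 22, 30, 28, 49, 29]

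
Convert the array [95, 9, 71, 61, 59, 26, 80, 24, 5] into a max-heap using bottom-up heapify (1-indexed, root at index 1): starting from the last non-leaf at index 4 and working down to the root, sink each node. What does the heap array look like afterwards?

[95, 61, 80, 24, 59, 26, 71, 9, 5]

sift down from index 4: already satisfies heap property
sift down from index 3:
  71 vs larger child 80 at index 7, swap → [95, 9, 80, 61, 59, 26, 71, 24, 5]
sift down from index 2:
  9 vs larger child 61 at index 4, swap → [95, 61, 80, 9, 59, 26, 71, 24, 5]
  9 vs larger child 24 at index 8, swap → [95, 61, 80, 24, 59, 26, 71, 9, 5]
sift down from index 1: already satisfies heap property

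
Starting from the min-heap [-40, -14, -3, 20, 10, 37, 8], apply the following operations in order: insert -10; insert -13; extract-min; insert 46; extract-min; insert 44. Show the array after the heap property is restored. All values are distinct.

[-13, -10, -3, 20, 10, 37, 8, 46, 44]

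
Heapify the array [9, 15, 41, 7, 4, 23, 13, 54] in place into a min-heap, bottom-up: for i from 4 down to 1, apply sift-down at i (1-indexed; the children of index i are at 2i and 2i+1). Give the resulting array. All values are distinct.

sift down from index 4: already satisfies heap property
sift down from index 3:
  41 vs smaller child 13 at index 7, swap → [9, 15, 13, 7, 4, 23, 41, 54]
sift down from index 2:
  15 vs smaller child 4 at index 5, swap → [9, 4, 13, 7, 15, 23, 41, 54]
sift down from index 1:
  9 vs smaller child 4 at index 2, swap → [4, 9, 13, 7, 15, 23, 41, 54]
  9 vs smaller child 7 at index 4, swap → [4, 7, 13, 9, 15, 23, 41, 54]

[4, 7, 13, 9, 15, 23, 41, 54]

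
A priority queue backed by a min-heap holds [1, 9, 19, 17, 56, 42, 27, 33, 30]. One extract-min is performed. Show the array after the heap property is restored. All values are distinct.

remove root 1; move last element 30 to root → [30, 9, 19, 17, 56, 42, 27, 33]
30 vs smaller child 9 at index 1, swap → [9, 30, 19, 17, 56, 42, 27, 33]
30 vs smaller child 17 at index 3, swap → [9, 17, 19, 30, 56, 42, 27, 33]

[9, 17, 19, 30, 56, 42, 27, 33]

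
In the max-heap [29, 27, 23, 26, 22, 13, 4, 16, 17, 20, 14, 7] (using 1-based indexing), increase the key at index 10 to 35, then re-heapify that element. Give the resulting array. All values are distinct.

set index 10 from 20 to 35 → [29, 27, 23, 26, 22, 13, 4, 16, 17, 35, 14, 7]
35 > parent 22 at index 5, swap → [29, 27, 23, 26, 35, 13, 4, 16, 17, 22, 14, 7]
35 > parent 27 at index 2, swap → [29, 35, 23, 26, 27, 13, 4, 16, 17, 22, 14, 7]
35 > parent 29 at index 1, swap → [35, 29, 23, 26, 27, 13, 4, 16, 17, 22, 14, 7]

[35, 29, 23, 26, 27, 13, 4, 16, 17, 22, 14, 7]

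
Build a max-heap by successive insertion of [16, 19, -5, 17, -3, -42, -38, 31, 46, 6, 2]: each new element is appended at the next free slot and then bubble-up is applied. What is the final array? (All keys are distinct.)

Insert 16:
  append 16 at index 0 → [16] (no swap needed)
Insert 19:
  append 19 at index 1 → [16, 19]
  19 > parent 16 at index 0, swap → [19, 16]
Insert -5:
  append -5 at index 2 → [19, 16, -5] (no swap needed)
Insert 17:
  append 17 at index 3 → [19, 16, -5, 17]
  17 > parent 16 at index 1, swap → [19, 17, -5, 16]
Insert -3:
  append -3 at index 4 → [19, 17, -5, 16, -3] (no swap needed)
Insert -42:
  append -42 at index 5 → [19, 17, -5, 16, -3, -42] (no swap needed)
Insert -38:
  append -38 at index 6 → [19, 17, -5, 16, -3, -42, -38] (no swap needed)
Insert 31:
  append 31 at index 7 → [19, 17, -5, 16, -3, -42, -38, 31]
  31 > parent 16 at index 3, swap → [19, 17, -5, 31, -3, -42, -38, 16]
  31 > parent 17 at index 1, swap → [19, 31, -5, 17, -3, -42, -38, 16]
  31 > parent 19 at index 0, swap → [31, 19, -5, 17, -3, -42, -38, 16]
Insert 46:
  append 46 at index 8 → [31, 19, -5, 17, -3, -42, -38, 16, 46]
  46 > parent 17 at index 3, swap → [31, 19, -5, 46, -3, -42, -38, 16, 17]
  46 > parent 19 at index 1, swap → [31, 46, -5, 19, -3, -42, -38, 16, 17]
  46 > parent 31 at index 0, swap → [46, 31, -5, 19, -3, -42, -38, 16, 17]
Insert 6:
  append 6 at index 9 → [46, 31, -5, 19, -3, -42, -38, 16, 17, 6]
  6 > parent -3 at index 4, swap → [46, 31, -5, 19, 6, -42, -38, 16, 17, -3]
Insert 2:
  append 2 at index 10 → [46, 31, -5, 19, 6, -42, -38, 16, 17, -3, 2] (no swap needed)

[46, 31, -5, 19, 6, -42, -38, 16, 17, -3, 2]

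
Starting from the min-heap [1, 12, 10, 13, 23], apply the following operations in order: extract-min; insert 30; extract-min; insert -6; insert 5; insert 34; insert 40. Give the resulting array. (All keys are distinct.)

[-6, 12, 5, 30, 13, 23, 34, 40]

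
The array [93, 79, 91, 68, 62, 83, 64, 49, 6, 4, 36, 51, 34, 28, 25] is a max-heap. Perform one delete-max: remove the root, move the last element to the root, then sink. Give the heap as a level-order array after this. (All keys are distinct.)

[91, 79, 83, 68, 62, 51, 64, 49, 6, 4, 36, 25, 34, 28]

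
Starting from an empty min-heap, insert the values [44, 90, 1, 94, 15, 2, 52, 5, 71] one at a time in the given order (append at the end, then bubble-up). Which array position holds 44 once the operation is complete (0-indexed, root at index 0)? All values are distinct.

5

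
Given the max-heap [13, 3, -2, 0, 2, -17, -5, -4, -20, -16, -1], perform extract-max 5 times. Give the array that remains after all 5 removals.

extract-max #1 returns 13:
  remove root 13; move last element -1 to root → [-1, 3, -2, 0, 2, -17, -5, -4, -20, -16]
  -1 vs larger child 3 at index 1, swap → [3, -1, -2, 0, 2, -17, -5, -4, -20, -16]
  -1 vs larger child 2 at index 4, swap → [3, 2, -2, 0, -1, -17, -5, -4, -20, -16]
extract-max #2 returns 3:
  remove root 3; move last element -16 to root → [-16, 2, -2, 0, -1, -17, -5, -4, -20]
  -16 vs larger child 2 at index 1, swap → [2, -16, -2, 0, -1, -17, -5, -4, -20]
  -16 vs larger child 0 at index 3, swap → [2, 0, -2, -16, -1, -17, -5, -4, -20]
  -16 vs larger child -4 at index 7, swap → [2, 0, -2, -4, -1, -17, -5, -16, -20]
extract-max #3 returns 2:
  remove root 2; move last element -20 to root → [-20, 0, -2, -4, -1, -17, -5, -16]
  -20 vs larger child 0 at index 1, swap → [0, -20, -2, -4, -1, -17, -5, -16]
  -20 vs larger child -1 at index 4, swap → [0, -1, -2, -4, -20, -17, -5, -16]
extract-max #4 returns 0:
  remove root 0; move last element -16 to root → [-16, -1, -2, -4, -20, -17, -5]
  -16 vs larger child -1 at index 1, swap → [-1, -16, -2, -4, -20, -17, -5]
  -16 vs larger child -4 at index 3, swap → [-1, -4, -2, -16, -20, -17, -5]
extract-max #5 returns -1:
  remove root -1; move last element -5 to root → [-5, -4, -2, -16, -20, -17]
  -5 vs larger child -2 at index 2, swap → [-2, -4, -5, -16, -20, -17]

[-2, -4, -5, -16, -20, -17]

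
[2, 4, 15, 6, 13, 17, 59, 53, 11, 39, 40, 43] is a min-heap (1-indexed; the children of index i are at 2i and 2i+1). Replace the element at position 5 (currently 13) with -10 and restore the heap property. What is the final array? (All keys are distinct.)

[-10, 2, 15, 6, 4, 17, 59, 53, 11, 39, 40, 43]

set index 5 from 13 to -10 → [2, 4, 15, 6, -10, 17, 59, 53, 11, 39, 40, 43]
-10 < parent 4 at index 2, swap → [2, -10, 15, 6, 4, 17, 59, 53, 11, 39, 40, 43]
-10 < parent 2 at index 1, swap → [-10, 2, 15, 6, 4, 17, 59, 53, 11, 39, 40, 43]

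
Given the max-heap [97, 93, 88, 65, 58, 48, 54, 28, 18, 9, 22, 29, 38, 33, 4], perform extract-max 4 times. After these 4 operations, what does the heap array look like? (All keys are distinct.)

extract-max #1 returns 97:
  remove root 97; move last element 4 to root → [4, 93, 88, 65, 58, 48, 54, 28, 18, 9, 22, 29, 38, 33]
  4 vs larger child 93 at index 1, swap → [93, 4, 88, 65, 58, 48, 54, 28, 18, 9, 22, 29, 38, 33]
  4 vs larger child 65 at index 3, swap → [93, 65, 88, 4, 58, 48, 54, 28, 18, 9, 22, 29, 38, 33]
  4 vs larger child 28 at index 7, swap → [93, 65, 88, 28, 58, 48, 54, 4, 18, 9, 22, 29, 38, 33]
extract-max #2 returns 93:
  remove root 93; move last element 33 to root → [33, 65, 88, 28, 58, 48, 54, 4, 18, 9, 22, 29, 38]
  33 vs larger child 88 at index 2, swap → [88, 65, 33, 28, 58, 48, 54, 4, 18, 9, 22, 29, 38]
  33 vs larger child 54 at index 6, swap → [88, 65, 54, 28, 58, 48, 33, 4, 18, 9, 22, 29, 38]
extract-max #3 returns 88:
  remove root 88; move last element 38 to root → [38, 65, 54, 28, 58, 48, 33, 4, 18, 9, 22, 29]
  38 vs larger child 65 at index 1, swap → [65, 38, 54, 28, 58, 48, 33, 4, 18, 9, 22, 29]
  38 vs larger child 58 at index 4, swap → [65, 58, 54, 28, 38, 48, 33, 4, 18, 9, 22, 29]
extract-max #4 returns 65:
  remove root 65; move last element 29 to root → [29, 58, 54, 28, 38, 48, 33, 4, 18, 9, 22]
  29 vs larger child 58 at index 1, swap → [58, 29, 54, 28, 38, 48, 33, 4, 18, 9, 22]
  29 vs larger child 38 at index 4, swap → [58, 38, 54, 28, 29, 48, 33, 4, 18, 9, 22]

[58, 38, 54, 28, 29, 48, 33, 4, 18, 9, 22]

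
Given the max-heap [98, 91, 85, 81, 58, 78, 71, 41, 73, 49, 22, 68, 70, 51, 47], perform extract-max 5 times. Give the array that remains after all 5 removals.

extract-max #1 returns 98:
  remove root 98; move last element 47 to root → [47, 91, 85, 81, 58, 78, 71, 41, 73, 49, 22, 68, 70, 51]
  47 vs larger child 91 at index 1, swap → [91, 47, 85, 81, 58, 78, 71, 41, 73, 49, 22, 68, 70, 51]
  47 vs larger child 81 at index 3, swap → [91, 81, 85, 47, 58, 78, 71, 41, 73, 49, 22, 68, 70, 51]
  47 vs larger child 73 at index 8, swap → [91, 81, 85, 73, 58, 78, 71, 41, 47, 49, 22, 68, 70, 51]
extract-max #2 returns 91:
  remove root 91; move last element 51 to root → [51, 81, 85, 73, 58, 78, 71, 41, 47, 49, 22, 68, 70]
  51 vs larger child 85 at index 2, swap → [85, 81, 51, 73, 58, 78, 71, 41, 47, 49, 22, 68, 70]
  51 vs larger child 78 at index 5, swap → [85, 81, 78, 73, 58, 51, 71, 41, 47, 49, 22, 68, 70]
  51 vs larger child 70 at index 12, swap → [85, 81, 78, 73, 58, 70, 71, 41, 47, 49, 22, 68, 51]
extract-max #3 returns 85:
  remove root 85; move last element 51 to root → [51, 81, 78, 73, 58, 70, 71, 41, 47, 49, 22, 68]
  51 vs larger child 81 at index 1, swap → [81, 51, 78, 73, 58, 70, 71, 41, 47, 49, 22, 68]
  51 vs larger child 73 at index 3, swap → [81, 73, 78, 51, 58, 70, 71, 41, 47, 49, 22, 68]
extract-max #4 returns 81:
  remove root 81; move last element 68 to root → [68, 73, 78, 51, 58, 70, 71, 41, 47, 49, 22]
  68 vs larger child 78 at index 2, swap → [78, 73, 68, 51, 58, 70, 71, 41, 47, 49, 22]
  68 vs larger child 71 at index 6, swap → [78, 73, 71, 51, 58, 70, 68, 41, 47, 49, 22]
extract-max #5 returns 78:
  remove root 78; move last element 22 to root → [22, 73, 71, 51, 58, 70, 68, 41, 47, 49]
  22 vs larger child 73 at index 1, swap → [73, 22, 71, 51, 58, 70, 68, 41, 47, 49]
  22 vs larger child 58 at index 4, swap → [73, 58, 71, 51, 22, 70, 68, 41, 47, 49]
  22 vs only child 49 at index 9, swap → [73, 58, 71, 51, 49, 70, 68, 41, 47, 22]

[73, 58, 71, 51, 49, 70, 68, 41, 47, 22]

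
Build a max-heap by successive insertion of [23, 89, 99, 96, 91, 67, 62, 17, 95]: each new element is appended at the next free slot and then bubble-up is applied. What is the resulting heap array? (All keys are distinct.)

[99, 96, 89, 95, 91, 67, 62, 17, 23]

Insert 23:
  append 23 at index 0 → [23] (no swap needed)
Insert 89:
  append 89 at index 1 → [23, 89]
  89 > parent 23 at index 0, swap → [89, 23]
Insert 99:
  append 99 at index 2 → [89, 23, 99]
  99 > parent 89 at index 0, swap → [99, 23, 89]
Insert 96:
  append 96 at index 3 → [99, 23, 89, 96]
  96 > parent 23 at index 1, swap → [99, 96, 89, 23]
Insert 91:
  append 91 at index 4 → [99, 96, 89, 23, 91] (no swap needed)
Insert 67:
  append 67 at index 5 → [99, 96, 89, 23, 91, 67] (no swap needed)
Insert 62:
  append 62 at index 6 → [99, 96, 89, 23, 91, 67, 62] (no swap needed)
Insert 17:
  append 17 at index 7 → [99, 96, 89, 23, 91, 67, 62, 17] (no swap needed)
Insert 95:
  append 95 at index 8 → [99, 96, 89, 23, 91, 67, 62, 17, 95]
  95 > parent 23 at index 3, swap → [99, 96, 89, 95, 91, 67, 62, 17, 23]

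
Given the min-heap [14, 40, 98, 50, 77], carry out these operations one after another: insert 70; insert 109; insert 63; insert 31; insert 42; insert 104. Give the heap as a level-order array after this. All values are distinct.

insert 70:
  append 70 at index 5 → [14, 40, 98, 50, 77, 70]
  70 < parent 98 at index 2, swap → [14, 40, 70, 50, 77, 98]
insert 109:
  append 109 at index 6 → [14, 40, 70, 50, 77, 98, 109] (no swap needed)
insert 63:
  append 63 at index 7 → [14, 40, 70, 50, 77, 98, 109, 63] (no swap needed)
insert 31:
  append 31 at index 8 → [14, 40, 70, 50, 77, 98, 109, 63, 31]
  31 < parent 50 at index 3, swap → [14, 40, 70, 31, 77, 98, 109, 63, 50]
  31 < parent 40 at index 1, swap → [14, 31, 70, 40, 77, 98, 109, 63, 50]
insert 42:
  append 42 at index 9 → [14, 31, 70, 40, 77, 98, 109, 63, 50, 42]
  42 < parent 77 at index 4, swap → [14, 31, 70, 40, 42, 98, 109, 63, 50, 77]
insert 104:
  append 104 at index 10 → [14, 31, 70, 40, 42, 98, 109, 63, 50, 77, 104] (no swap needed)

[14, 31, 70, 40, 42, 98, 109, 63, 50, 77, 104]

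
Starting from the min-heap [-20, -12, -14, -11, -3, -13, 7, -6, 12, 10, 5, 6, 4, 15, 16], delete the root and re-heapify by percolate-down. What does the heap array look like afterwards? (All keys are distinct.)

remove root -20; move last element 16 to root → [16, -12, -14, -11, -3, -13, 7, -6, 12, 10, 5, 6, 4, 15]
16 vs smaller child -14 at index 2, swap → [-14, -12, 16, -11, -3, -13, 7, -6, 12, 10, 5, 6, 4, 15]
16 vs smaller child -13 at index 5, swap → [-14, -12, -13, -11, -3, 16, 7, -6, 12, 10, 5, 6, 4, 15]
16 vs smaller child 4 at index 12, swap → [-14, -12, -13, -11, -3, 4, 7, -6, 12, 10, 5, 6, 16, 15]

[-14, -12, -13, -11, -3, 4, 7, -6, 12, 10, 5, 6, 16, 15]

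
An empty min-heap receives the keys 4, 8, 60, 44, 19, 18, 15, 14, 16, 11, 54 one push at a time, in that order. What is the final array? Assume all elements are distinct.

[4, 8, 15, 14, 11, 60, 18, 44, 16, 19, 54]

Insert 4:
  append 4 at index 0 → [4] (no swap needed)
Insert 8:
  append 8 at index 1 → [4, 8] (no swap needed)
Insert 60:
  append 60 at index 2 → [4, 8, 60] (no swap needed)
Insert 44:
  append 44 at index 3 → [4, 8, 60, 44] (no swap needed)
Insert 19:
  append 19 at index 4 → [4, 8, 60, 44, 19] (no swap needed)
Insert 18:
  append 18 at index 5 → [4, 8, 60, 44, 19, 18]
  18 < parent 60 at index 2, swap → [4, 8, 18, 44, 19, 60]
Insert 15:
  append 15 at index 6 → [4, 8, 18, 44, 19, 60, 15]
  15 < parent 18 at index 2, swap → [4, 8, 15, 44, 19, 60, 18]
Insert 14:
  append 14 at index 7 → [4, 8, 15, 44, 19, 60, 18, 14]
  14 < parent 44 at index 3, swap → [4, 8, 15, 14, 19, 60, 18, 44]
Insert 16:
  append 16 at index 8 → [4, 8, 15, 14, 19, 60, 18, 44, 16] (no swap needed)
Insert 11:
  append 11 at index 9 → [4, 8, 15, 14, 19, 60, 18, 44, 16, 11]
  11 < parent 19 at index 4, swap → [4, 8, 15, 14, 11, 60, 18, 44, 16, 19]
Insert 54:
  append 54 at index 10 → [4, 8, 15, 14, 11, 60, 18, 44, 16, 19, 54] (no swap needed)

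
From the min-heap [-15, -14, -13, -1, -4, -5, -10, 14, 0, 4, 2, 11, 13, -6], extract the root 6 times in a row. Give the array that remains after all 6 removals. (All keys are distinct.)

[-4, -1, 4, 0, 2, 11, 13, 14]

extract-min #1 returns -15:
  remove root -15; move last element -6 to root → [-6, -14, -13, -1, -4, -5, -10, 14, 0, 4, 2, 11, 13]
  -6 vs smaller child -14 at index 1, swap → [-14, -6, -13, -1, -4, -5, -10, 14, 0, 4, 2, 11, 13]
extract-min #2 returns -14:
  remove root -14; move last element 13 to root → [13, -6, -13, -1, -4, -5, -10, 14, 0, 4, 2, 11]
  13 vs smaller child -13 at index 2, swap → [-13, -6, 13, -1, -4, -5, -10, 14, 0, 4, 2, 11]
  13 vs smaller child -10 at index 6, swap → [-13, -6, -10, -1, -4, -5, 13, 14, 0, 4, 2, 11]
extract-min #3 returns -13:
  remove root -13; move last element 11 to root → [11, -6, -10, -1, -4, -5, 13, 14, 0, 4, 2]
  11 vs smaller child -10 at index 2, swap → [-10, -6, 11, -1, -4, -5, 13, 14, 0, 4, 2]
  11 vs smaller child -5 at index 5, swap → [-10, -6, -5, -1, -4, 11, 13, 14, 0, 4, 2]
extract-min #4 returns -10:
  remove root -10; move last element 2 to root → [2, -6, -5, -1, -4, 11, 13, 14, 0, 4]
  2 vs smaller child -6 at index 1, swap → [-6, 2, -5, -1, -4, 11, 13, 14, 0, 4]
  2 vs smaller child -4 at index 4, swap → [-6, -4, -5, -1, 2, 11, 13, 14, 0, 4]
extract-min #5 returns -6:
  remove root -6; move last element 4 to root → [4, -4, -5, -1, 2, 11, 13, 14, 0]
  4 vs smaller child -5 at index 2, swap → [-5, -4, 4, -1, 2, 11, 13, 14, 0]
extract-min #6 returns -5:
  remove root -5; move last element 0 to root → [0, -4, 4, -1, 2, 11, 13, 14]
  0 vs smaller child -4 at index 1, swap → [-4, 0, 4, -1, 2, 11, 13, 14]
  0 vs smaller child -1 at index 3, swap → [-4, -1, 4, 0, 2, 11, 13, 14]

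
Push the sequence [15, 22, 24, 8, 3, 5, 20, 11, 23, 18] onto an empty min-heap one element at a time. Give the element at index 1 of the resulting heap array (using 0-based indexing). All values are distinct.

8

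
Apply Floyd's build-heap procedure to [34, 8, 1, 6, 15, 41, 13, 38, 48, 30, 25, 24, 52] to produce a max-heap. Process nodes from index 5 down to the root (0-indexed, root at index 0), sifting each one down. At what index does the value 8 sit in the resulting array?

7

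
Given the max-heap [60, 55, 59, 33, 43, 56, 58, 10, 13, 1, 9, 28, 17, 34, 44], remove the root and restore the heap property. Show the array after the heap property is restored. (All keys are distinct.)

[59, 55, 58, 33, 43, 56, 44, 10, 13, 1, 9, 28, 17, 34]

remove root 60; move last element 44 to root → [44, 55, 59, 33, 43, 56, 58, 10, 13, 1, 9, 28, 17, 34]
44 vs larger child 59 at index 2, swap → [59, 55, 44, 33, 43, 56, 58, 10, 13, 1, 9, 28, 17, 34]
44 vs larger child 58 at index 6, swap → [59, 55, 58, 33, 43, 56, 44, 10, 13, 1, 9, 28, 17, 34]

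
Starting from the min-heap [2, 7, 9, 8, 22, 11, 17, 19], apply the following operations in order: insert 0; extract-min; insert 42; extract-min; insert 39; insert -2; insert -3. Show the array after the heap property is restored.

[-3, -2, 9, 19, 7, 11, 17, 42, 39, 22, 8]

insert 0:
  append 0 at index 8 → [2, 7, 9, 8, 22, 11, 17, 19, 0]
  0 < parent 8 at index 3, swap → [2, 7, 9, 0, 22, 11, 17, 19, 8]
  0 < parent 7 at index 1, swap → [2, 0, 9, 7, 22, 11, 17, 19, 8]
  0 < parent 2 at index 0, swap → [0, 2, 9, 7, 22, 11, 17, 19, 8]
extract-min → returns 0:
  remove root 0; move last element 8 to root → [8, 2, 9, 7, 22, 11, 17, 19]
  8 vs smaller child 2 at index 1, swap → [2, 8, 9, 7, 22, 11, 17, 19]
  8 vs smaller child 7 at index 3, swap → [2, 7, 9, 8, 22, 11, 17, 19]
insert 42:
  append 42 at index 8 → [2, 7, 9, 8, 22, 11, 17, 19, 42] (no swap needed)
extract-min → returns 2:
  remove root 2; move last element 42 to root → [42, 7, 9, 8, 22, 11, 17, 19]
  42 vs smaller child 7 at index 1, swap → [7, 42, 9, 8, 22, 11, 17, 19]
  42 vs smaller child 8 at index 3, swap → [7, 8, 9, 42, 22, 11, 17, 19]
  42 vs only child 19 at index 7, swap → [7, 8, 9, 19, 22, 11, 17, 42]
insert 39:
  append 39 at index 8 → [7, 8, 9, 19, 22, 11, 17, 42, 39] (no swap needed)
insert -2:
  append -2 at index 9 → [7, 8, 9, 19, 22, 11, 17, 42, 39, -2]
  -2 < parent 22 at index 4, swap → [7, 8, 9, 19, -2, 11, 17, 42, 39, 22]
  -2 < parent 8 at index 1, swap → [7, -2, 9, 19, 8, 11, 17, 42, 39, 22]
  -2 < parent 7 at index 0, swap → [-2, 7, 9, 19, 8, 11, 17, 42, 39, 22]
insert -3:
  append -3 at index 10 → [-2, 7, 9, 19, 8, 11, 17, 42, 39, 22, -3]
  -3 < parent 8 at index 4, swap → [-2, 7, 9, 19, -3, 11, 17, 42, 39, 22, 8]
  -3 < parent 7 at index 1, swap → [-2, -3, 9, 19, 7, 11, 17, 42, 39, 22, 8]
  -3 < parent -2 at index 0, swap → [-3, -2, 9, 19, 7, 11, 17, 42, 39, 22, 8]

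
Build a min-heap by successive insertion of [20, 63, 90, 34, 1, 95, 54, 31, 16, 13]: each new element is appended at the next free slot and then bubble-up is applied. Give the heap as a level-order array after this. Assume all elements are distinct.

Insert 20:
  append 20 at index 0 → [20] (no swap needed)
Insert 63:
  append 63 at index 1 → [20, 63] (no swap needed)
Insert 90:
  append 90 at index 2 → [20, 63, 90] (no swap needed)
Insert 34:
  append 34 at index 3 → [20, 63, 90, 34]
  34 < parent 63 at index 1, swap → [20, 34, 90, 63]
Insert 1:
  append 1 at index 4 → [20, 34, 90, 63, 1]
  1 < parent 34 at index 1, swap → [20, 1, 90, 63, 34]
  1 < parent 20 at index 0, swap → [1, 20, 90, 63, 34]
Insert 95:
  append 95 at index 5 → [1, 20, 90, 63, 34, 95] (no swap needed)
Insert 54:
  append 54 at index 6 → [1, 20, 90, 63, 34, 95, 54]
  54 < parent 90 at index 2, swap → [1, 20, 54, 63, 34, 95, 90]
Insert 31:
  append 31 at index 7 → [1, 20, 54, 63, 34, 95, 90, 31]
  31 < parent 63 at index 3, swap → [1, 20, 54, 31, 34, 95, 90, 63]
Insert 16:
  append 16 at index 8 → [1, 20, 54, 31, 34, 95, 90, 63, 16]
  16 < parent 31 at index 3, swap → [1, 20, 54, 16, 34, 95, 90, 63, 31]
  16 < parent 20 at index 1, swap → [1, 16, 54, 20, 34, 95, 90, 63, 31]
Insert 13:
  append 13 at index 9 → [1, 16, 54, 20, 34, 95, 90, 63, 31, 13]
  13 < parent 34 at index 4, swap → [1, 16, 54, 20, 13, 95, 90, 63, 31, 34]
  13 < parent 16 at index 1, swap → [1, 13, 54, 20, 16, 95, 90, 63, 31, 34]

[1, 13, 54, 20, 16, 95, 90, 63, 31, 34]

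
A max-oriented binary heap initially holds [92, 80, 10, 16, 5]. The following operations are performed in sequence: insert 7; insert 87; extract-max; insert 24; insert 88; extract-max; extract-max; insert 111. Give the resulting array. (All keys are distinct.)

insert 7:
  append 7 at index 5 → [92, 80, 10, 16, 5, 7] (no swap needed)
insert 87:
  append 87 at index 6 → [92, 80, 10, 16, 5, 7, 87]
  87 > parent 10 at index 2, swap → [92, 80, 87, 16, 5, 7, 10]
extract-max → returns 92:
  remove root 92; move last element 10 to root → [10, 80, 87, 16, 5, 7]
  10 vs larger child 87 at index 2, swap → [87, 80, 10, 16, 5, 7]
insert 24:
  append 24 at index 6 → [87, 80, 10, 16, 5, 7, 24]
  24 > parent 10 at index 2, swap → [87, 80, 24, 16, 5, 7, 10]
insert 88:
  append 88 at index 7 → [87, 80, 24, 16, 5, 7, 10, 88]
  88 > parent 16 at index 3, swap → [87, 80, 24, 88, 5, 7, 10, 16]
  88 > parent 80 at index 1, swap → [87, 88, 24, 80, 5, 7, 10, 16]
  88 > parent 87 at index 0, swap → [88, 87, 24, 80, 5, 7, 10, 16]
extract-max → returns 88:
  remove root 88; move last element 16 to root → [16, 87, 24, 80, 5, 7, 10]
  16 vs larger child 87 at index 1, swap → [87, 16, 24, 80, 5, 7, 10]
  16 vs larger child 80 at index 3, swap → [87, 80, 24, 16, 5, 7, 10]
extract-max → returns 87:
  remove root 87; move last element 10 to root → [10, 80, 24, 16, 5, 7]
  10 vs larger child 80 at index 1, swap → [80, 10, 24, 16, 5, 7]
  10 vs larger child 16 at index 3, swap → [80, 16, 24, 10, 5, 7]
insert 111:
  append 111 at index 6 → [80, 16, 24, 10, 5, 7, 111]
  111 > parent 24 at index 2, swap → [80, 16, 111, 10, 5, 7, 24]
  111 > parent 80 at index 0, swap → [111, 16, 80, 10, 5, 7, 24]

[111, 16, 80, 10, 5, 7, 24]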